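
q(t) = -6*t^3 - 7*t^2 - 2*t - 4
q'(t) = -18*t^2 - 14*t - 2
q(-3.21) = 128.75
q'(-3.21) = -142.53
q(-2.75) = 73.34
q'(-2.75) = -99.62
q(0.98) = -18.33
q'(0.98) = -33.01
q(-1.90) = 15.68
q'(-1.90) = -40.38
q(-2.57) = 56.75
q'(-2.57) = -84.91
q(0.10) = -4.28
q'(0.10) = -3.58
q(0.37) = -6.00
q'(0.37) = -9.64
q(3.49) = -351.29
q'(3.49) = -270.10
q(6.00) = -1564.00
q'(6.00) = -734.00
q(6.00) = -1564.00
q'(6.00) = -734.00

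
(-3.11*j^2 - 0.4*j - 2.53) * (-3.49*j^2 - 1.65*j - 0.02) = 10.8539*j^4 + 6.5275*j^3 + 9.5519*j^2 + 4.1825*j + 0.0506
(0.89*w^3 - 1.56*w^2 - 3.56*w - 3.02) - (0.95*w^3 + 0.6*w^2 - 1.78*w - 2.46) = -0.0599999999999999*w^3 - 2.16*w^2 - 1.78*w - 0.56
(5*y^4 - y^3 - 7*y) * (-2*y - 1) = -10*y^5 - 3*y^4 + y^3 + 14*y^2 + 7*y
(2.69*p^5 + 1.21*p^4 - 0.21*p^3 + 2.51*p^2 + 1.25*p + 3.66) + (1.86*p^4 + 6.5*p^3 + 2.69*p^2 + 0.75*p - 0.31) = 2.69*p^5 + 3.07*p^4 + 6.29*p^3 + 5.2*p^2 + 2.0*p + 3.35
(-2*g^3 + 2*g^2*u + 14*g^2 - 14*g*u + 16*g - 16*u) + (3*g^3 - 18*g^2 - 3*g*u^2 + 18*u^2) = g^3 + 2*g^2*u - 4*g^2 - 3*g*u^2 - 14*g*u + 16*g + 18*u^2 - 16*u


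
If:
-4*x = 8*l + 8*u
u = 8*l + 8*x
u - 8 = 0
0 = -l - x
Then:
No Solution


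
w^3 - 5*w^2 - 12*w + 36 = (w - 6)*(w - 2)*(w + 3)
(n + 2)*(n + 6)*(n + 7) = n^3 + 15*n^2 + 68*n + 84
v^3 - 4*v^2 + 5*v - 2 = (v - 2)*(v - 1)^2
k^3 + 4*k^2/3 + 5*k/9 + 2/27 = (k + 1/3)^2*(k + 2/3)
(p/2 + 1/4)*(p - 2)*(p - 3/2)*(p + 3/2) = p^4/2 - 3*p^3/4 - 13*p^2/8 + 27*p/16 + 9/8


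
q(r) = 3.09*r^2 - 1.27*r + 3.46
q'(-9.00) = -56.89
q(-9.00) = 265.18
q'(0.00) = -1.27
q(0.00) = 3.46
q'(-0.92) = -6.96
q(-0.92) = 7.24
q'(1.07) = 5.34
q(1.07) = 5.64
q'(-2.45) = -16.41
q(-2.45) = 25.12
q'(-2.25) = -15.18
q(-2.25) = 21.96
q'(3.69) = 21.53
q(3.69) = 40.85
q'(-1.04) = -7.70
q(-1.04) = 8.12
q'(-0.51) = -4.42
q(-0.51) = 4.91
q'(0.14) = -0.40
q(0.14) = 3.34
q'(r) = 6.18*r - 1.27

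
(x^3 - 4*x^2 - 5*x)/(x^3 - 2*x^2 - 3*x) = (x - 5)/(x - 3)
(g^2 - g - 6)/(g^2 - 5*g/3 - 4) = 3*(g + 2)/(3*g + 4)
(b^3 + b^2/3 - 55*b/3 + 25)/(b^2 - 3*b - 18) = (-3*b^3 - b^2 + 55*b - 75)/(3*(-b^2 + 3*b + 18))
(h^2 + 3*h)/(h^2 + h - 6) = h/(h - 2)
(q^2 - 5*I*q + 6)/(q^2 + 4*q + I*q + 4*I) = (q - 6*I)/(q + 4)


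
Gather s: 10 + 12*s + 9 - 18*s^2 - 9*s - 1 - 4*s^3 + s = -4*s^3 - 18*s^2 + 4*s + 18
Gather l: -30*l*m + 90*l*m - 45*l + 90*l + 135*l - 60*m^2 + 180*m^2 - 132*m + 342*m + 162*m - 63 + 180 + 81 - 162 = l*(60*m + 180) + 120*m^2 + 372*m + 36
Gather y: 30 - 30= 0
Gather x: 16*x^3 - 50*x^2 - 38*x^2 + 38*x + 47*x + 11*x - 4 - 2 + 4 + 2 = 16*x^3 - 88*x^2 + 96*x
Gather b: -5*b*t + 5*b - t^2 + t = b*(5 - 5*t) - t^2 + t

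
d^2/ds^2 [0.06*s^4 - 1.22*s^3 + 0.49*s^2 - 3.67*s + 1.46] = 0.72*s^2 - 7.32*s + 0.98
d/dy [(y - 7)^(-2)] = -2/(y - 7)^3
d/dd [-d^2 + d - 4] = 1 - 2*d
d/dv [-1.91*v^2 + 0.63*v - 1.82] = 0.63 - 3.82*v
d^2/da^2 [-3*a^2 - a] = -6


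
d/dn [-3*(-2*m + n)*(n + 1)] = 6*m - 6*n - 3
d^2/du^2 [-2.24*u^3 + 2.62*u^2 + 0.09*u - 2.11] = 5.24 - 13.44*u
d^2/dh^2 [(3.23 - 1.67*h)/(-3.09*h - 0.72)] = (3.5527136788005e-15*h - 69.111558)/(3.09*h + 0.72)^3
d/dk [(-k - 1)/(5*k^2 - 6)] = (-5*k^2 + 10*k*(k + 1) + 6)/(5*k^2 - 6)^2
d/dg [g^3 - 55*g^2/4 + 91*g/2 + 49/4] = 3*g^2 - 55*g/2 + 91/2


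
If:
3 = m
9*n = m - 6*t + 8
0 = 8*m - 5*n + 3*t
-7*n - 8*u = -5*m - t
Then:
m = 3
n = 59/19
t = -161/57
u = -545/456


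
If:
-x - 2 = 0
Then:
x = -2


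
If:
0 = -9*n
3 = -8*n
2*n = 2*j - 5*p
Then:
No Solution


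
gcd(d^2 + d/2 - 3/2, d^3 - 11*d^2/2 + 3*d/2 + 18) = d + 3/2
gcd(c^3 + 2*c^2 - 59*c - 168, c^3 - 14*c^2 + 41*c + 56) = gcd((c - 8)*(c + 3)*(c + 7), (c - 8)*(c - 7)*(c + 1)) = c - 8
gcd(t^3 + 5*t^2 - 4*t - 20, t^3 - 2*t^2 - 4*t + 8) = t^2 - 4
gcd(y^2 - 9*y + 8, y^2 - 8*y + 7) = y - 1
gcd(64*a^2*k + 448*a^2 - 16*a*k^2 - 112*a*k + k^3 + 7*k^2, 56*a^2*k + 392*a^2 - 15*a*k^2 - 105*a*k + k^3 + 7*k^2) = 8*a*k + 56*a - k^2 - 7*k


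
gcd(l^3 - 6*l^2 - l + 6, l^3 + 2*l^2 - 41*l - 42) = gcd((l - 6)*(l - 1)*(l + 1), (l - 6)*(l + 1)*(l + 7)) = l^2 - 5*l - 6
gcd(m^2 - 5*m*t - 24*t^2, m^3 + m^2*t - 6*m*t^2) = m + 3*t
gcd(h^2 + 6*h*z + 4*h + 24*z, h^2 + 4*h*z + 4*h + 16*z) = h + 4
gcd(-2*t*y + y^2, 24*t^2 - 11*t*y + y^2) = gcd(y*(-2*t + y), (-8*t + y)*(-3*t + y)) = 1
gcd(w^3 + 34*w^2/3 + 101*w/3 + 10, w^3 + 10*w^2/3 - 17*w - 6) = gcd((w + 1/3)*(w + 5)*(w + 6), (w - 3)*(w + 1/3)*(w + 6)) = w^2 + 19*w/3 + 2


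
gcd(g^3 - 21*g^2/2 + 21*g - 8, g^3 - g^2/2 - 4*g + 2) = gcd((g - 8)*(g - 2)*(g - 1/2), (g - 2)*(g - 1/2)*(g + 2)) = g^2 - 5*g/2 + 1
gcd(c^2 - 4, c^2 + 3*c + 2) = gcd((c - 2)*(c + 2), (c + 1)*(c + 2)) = c + 2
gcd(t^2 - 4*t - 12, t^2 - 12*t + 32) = 1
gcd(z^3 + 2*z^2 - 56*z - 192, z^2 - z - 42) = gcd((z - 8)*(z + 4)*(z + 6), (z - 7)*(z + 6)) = z + 6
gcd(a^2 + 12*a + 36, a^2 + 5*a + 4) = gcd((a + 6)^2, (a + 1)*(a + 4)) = 1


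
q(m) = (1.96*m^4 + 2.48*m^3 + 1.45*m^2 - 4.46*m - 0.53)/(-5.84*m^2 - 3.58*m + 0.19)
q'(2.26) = -1.85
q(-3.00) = -2.83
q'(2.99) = -2.30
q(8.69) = -27.28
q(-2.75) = -2.44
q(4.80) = -8.75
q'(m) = (11.68*m + 3.58)*(1.96*m^4 + 2.48*m^3 + 1.45*m^2 - 4.46*m - 0.53)/(-5.84*m^2 - 3.58*m + 0.19)^2 + (7.84*m^3 + 7.44*m^2 + 2.9*m - 4.46)/(-5.84*m^2 - 3.58*m + 0.19) = (-22.8928*m^5 - 35.5336*m^4 - 16.2672*m^3 - 29.8238*m^2 - 5.6394*m - 2.7448)/(34.1056*m^4 + 41.8144*m^3 + 10.5972*m^2 - 1.3604*m + 0.0361)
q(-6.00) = -11.05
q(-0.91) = -3.03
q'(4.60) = -3.34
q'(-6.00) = 3.78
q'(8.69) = -6.06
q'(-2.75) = 1.45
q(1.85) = -1.32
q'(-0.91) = -10.45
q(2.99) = -3.54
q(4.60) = -8.07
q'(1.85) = -1.62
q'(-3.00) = 1.66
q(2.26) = -2.03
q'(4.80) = -3.47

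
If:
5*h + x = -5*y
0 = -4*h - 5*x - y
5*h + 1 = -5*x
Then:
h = -8/15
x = 1/3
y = 7/15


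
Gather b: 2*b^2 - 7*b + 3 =2*b^2 - 7*b + 3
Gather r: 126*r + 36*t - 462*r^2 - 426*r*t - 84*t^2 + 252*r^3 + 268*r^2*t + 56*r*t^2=252*r^3 + r^2*(268*t - 462) + r*(56*t^2 - 426*t + 126) - 84*t^2 + 36*t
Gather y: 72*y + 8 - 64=72*y - 56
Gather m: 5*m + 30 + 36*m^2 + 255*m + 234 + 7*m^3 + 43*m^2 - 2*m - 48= 7*m^3 + 79*m^2 + 258*m + 216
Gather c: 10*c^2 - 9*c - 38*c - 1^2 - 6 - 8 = 10*c^2 - 47*c - 15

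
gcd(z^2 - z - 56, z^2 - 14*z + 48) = z - 8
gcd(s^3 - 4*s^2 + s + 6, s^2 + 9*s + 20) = 1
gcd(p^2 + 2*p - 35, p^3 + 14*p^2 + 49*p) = p + 7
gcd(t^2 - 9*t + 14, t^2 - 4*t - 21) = t - 7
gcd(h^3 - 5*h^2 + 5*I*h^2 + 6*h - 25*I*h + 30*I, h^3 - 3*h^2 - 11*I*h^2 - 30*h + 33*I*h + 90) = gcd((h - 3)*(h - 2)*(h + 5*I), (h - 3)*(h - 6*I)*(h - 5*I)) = h - 3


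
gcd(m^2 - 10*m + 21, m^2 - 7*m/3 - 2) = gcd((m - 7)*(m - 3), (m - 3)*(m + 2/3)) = m - 3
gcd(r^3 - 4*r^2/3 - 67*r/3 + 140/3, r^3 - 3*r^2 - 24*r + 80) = r^2 + r - 20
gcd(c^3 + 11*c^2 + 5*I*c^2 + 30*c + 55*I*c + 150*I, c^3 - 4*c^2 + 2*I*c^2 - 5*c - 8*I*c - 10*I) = 1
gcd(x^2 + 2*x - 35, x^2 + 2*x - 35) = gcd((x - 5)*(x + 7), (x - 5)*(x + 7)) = x^2 + 2*x - 35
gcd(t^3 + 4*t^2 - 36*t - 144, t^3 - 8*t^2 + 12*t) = t - 6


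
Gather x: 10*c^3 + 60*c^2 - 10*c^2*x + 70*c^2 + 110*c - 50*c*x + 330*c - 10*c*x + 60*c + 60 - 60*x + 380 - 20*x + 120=10*c^3 + 130*c^2 + 500*c + x*(-10*c^2 - 60*c - 80) + 560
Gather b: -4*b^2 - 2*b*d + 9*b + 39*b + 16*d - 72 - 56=-4*b^2 + b*(48 - 2*d) + 16*d - 128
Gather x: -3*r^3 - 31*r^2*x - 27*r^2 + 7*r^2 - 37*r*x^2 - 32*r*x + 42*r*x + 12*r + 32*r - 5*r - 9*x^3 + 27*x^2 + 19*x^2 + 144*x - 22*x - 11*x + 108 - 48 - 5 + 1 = -3*r^3 - 20*r^2 + 39*r - 9*x^3 + x^2*(46 - 37*r) + x*(-31*r^2 + 10*r + 111) + 56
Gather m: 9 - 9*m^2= 9 - 9*m^2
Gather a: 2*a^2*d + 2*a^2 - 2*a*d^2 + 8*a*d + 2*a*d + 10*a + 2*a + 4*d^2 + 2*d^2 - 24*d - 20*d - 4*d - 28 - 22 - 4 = a^2*(2*d + 2) + a*(-2*d^2 + 10*d + 12) + 6*d^2 - 48*d - 54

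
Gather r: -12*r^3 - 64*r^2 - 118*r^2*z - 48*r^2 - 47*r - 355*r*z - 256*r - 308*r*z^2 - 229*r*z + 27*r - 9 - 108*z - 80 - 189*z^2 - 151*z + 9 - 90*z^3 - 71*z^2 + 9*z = -12*r^3 + r^2*(-118*z - 112) + r*(-308*z^2 - 584*z - 276) - 90*z^3 - 260*z^2 - 250*z - 80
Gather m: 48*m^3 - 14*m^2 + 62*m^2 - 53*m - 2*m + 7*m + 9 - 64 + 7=48*m^3 + 48*m^2 - 48*m - 48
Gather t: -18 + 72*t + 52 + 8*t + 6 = 80*t + 40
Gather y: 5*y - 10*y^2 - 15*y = -10*y^2 - 10*y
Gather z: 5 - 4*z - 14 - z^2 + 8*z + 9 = -z^2 + 4*z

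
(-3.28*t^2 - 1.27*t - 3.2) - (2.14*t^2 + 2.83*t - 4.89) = -5.42*t^2 - 4.1*t + 1.69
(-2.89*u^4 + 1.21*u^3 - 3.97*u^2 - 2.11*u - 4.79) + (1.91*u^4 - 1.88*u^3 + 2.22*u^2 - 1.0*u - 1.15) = -0.98*u^4 - 0.67*u^3 - 1.75*u^2 - 3.11*u - 5.94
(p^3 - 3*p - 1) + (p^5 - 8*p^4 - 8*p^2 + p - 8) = p^5 - 8*p^4 + p^3 - 8*p^2 - 2*p - 9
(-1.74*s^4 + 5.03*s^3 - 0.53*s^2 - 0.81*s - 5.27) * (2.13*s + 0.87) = -3.7062*s^5 + 9.2001*s^4 + 3.2472*s^3 - 2.1864*s^2 - 11.9298*s - 4.5849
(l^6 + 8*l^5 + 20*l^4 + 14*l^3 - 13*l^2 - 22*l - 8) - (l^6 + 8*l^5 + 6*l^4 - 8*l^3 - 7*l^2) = 14*l^4 + 22*l^3 - 6*l^2 - 22*l - 8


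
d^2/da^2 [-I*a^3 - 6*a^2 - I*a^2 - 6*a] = -6*I*a - 12 - 2*I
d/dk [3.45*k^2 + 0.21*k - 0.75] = 6.9*k + 0.21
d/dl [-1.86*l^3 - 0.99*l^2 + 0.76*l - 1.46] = -5.58*l^2 - 1.98*l + 0.76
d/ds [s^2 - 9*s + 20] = 2*s - 9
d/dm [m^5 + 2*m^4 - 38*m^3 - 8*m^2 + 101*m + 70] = 5*m^4 + 8*m^3 - 114*m^2 - 16*m + 101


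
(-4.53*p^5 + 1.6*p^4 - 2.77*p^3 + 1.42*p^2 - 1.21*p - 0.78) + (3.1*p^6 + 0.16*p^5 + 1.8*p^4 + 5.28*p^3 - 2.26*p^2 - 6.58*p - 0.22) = 3.1*p^6 - 4.37*p^5 + 3.4*p^4 + 2.51*p^3 - 0.84*p^2 - 7.79*p - 1.0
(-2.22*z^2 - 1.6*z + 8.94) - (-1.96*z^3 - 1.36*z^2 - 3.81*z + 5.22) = 1.96*z^3 - 0.86*z^2 + 2.21*z + 3.72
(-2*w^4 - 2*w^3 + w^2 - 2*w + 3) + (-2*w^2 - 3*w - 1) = -2*w^4 - 2*w^3 - w^2 - 5*w + 2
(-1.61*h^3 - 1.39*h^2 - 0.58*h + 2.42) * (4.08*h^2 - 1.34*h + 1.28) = -6.5688*h^5 - 3.5138*h^4 - 2.5646*h^3 + 8.8716*h^2 - 3.9852*h + 3.0976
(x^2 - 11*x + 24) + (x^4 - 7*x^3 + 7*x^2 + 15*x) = x^4 - 7*x^3 + 8*x^2 + 4*x + 24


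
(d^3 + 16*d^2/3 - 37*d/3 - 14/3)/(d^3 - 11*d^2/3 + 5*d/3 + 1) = (d^2 + 5*d - 14)/(d^2 - 4*d + 3)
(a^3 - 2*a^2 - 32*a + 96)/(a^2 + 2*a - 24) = a - 4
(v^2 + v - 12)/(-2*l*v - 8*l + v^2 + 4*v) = (v - 3)/(-2*l + v)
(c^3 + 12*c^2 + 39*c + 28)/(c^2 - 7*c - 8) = (c^2 + 11*c + 28)/(c - 8)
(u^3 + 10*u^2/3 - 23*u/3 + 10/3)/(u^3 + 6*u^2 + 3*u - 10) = (u - 2/3)/(u + 2)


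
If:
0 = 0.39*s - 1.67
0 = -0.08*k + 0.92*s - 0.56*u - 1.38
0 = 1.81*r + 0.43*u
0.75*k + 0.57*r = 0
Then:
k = 0.80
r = -1.06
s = 4.28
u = 4.46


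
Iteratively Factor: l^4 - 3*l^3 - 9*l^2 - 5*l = (l + 1)*(l^3 - 4*l^2 - 5*l) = l*(l + 1)*(l^2 - 4*l - 5) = l*(l + 1)^2*(l - 5)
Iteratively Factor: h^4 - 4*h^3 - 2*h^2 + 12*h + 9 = (h + 1)*(h^3 - 5*h^2 + 3*h + 9) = (h - 3)*(h + 1)*(h^2 - 2*h - 3) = (h - 3)^2*(h + 1)*(h + 1)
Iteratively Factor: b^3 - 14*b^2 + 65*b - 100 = (b - 5)*(b^2 - 9*b + 20) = (b - 5)*(b - 4)*(b - 5)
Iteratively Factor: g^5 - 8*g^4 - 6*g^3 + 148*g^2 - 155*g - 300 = (g - 5)*(g^4 - 3*g^3 - 21*g^2 + 43*g + 60) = (g - 5)*(g + 4)*(g^3 - 7*g^2 + 7*g + 15) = (g - 5)^2*(g + 4)*(g^2 - 2*g - 3) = (g - 5)^2*(g + 1)*(g + 4)*(g - 3)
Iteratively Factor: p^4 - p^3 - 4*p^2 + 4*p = (p + 2)*(p^3 - 3*p^2 + 2*p) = (p - 2)*(p + 2)*(p^2 - p) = (p - 2)*(p - 1)*(p + 2)*(p)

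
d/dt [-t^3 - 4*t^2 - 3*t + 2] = -3*t^2 - 8*t - 3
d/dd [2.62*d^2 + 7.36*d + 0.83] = 5.24*d + 7.36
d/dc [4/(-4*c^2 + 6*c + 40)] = 2*(4*c - 3)/(-2*c^2 + 3*c + 20)^2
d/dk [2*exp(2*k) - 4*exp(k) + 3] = 4*(exp(k) - 1)*exp(k)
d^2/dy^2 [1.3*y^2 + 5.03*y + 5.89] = 2.60000000000000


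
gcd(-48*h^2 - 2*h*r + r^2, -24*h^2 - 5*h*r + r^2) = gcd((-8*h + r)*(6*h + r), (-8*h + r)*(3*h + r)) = -8*h + r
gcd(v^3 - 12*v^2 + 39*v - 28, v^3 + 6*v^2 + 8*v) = 1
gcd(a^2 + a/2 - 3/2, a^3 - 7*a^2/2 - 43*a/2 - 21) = a + 3/2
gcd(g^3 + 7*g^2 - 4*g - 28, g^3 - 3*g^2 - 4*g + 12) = g^2 - 4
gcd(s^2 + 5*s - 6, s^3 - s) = s - 1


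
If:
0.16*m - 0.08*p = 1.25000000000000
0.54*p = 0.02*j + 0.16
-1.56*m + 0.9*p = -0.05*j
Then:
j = 223.20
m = 12.09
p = 8.56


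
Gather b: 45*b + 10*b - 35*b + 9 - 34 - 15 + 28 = 20*b - 12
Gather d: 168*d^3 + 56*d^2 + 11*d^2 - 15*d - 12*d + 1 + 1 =168*d^3 + 67*d^2 - 27*d + 2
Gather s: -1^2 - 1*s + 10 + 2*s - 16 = s - 7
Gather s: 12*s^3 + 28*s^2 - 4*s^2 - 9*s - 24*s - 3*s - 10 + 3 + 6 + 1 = 12*s^3 + 24*s^2 - 36*s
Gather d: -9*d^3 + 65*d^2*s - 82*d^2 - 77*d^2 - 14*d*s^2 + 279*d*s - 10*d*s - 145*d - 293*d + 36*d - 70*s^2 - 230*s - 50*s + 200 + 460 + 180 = -9*d^3 + d^2*(65*s - 159) + d*(-14*s^2 + 269*s - 402) - 70*s^2 - 280*s + 840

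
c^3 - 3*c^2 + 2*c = c*(c - 2)*(c - 1)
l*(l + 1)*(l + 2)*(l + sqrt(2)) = l^4 + sqrt(2)*l^3 + 3*l^3 + 2*l^2 + 3*sqrt(2)*l^2 + 2*sqrt(2)*l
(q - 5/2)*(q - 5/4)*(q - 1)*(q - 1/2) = q^4 - 21*q^3/4 + 37*q^2/4 - 105*q/16 + 25/16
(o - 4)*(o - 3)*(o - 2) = o^3 - 9*o^2 + 26*o - 24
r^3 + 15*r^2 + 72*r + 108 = (r + 3)*(r + 6)^2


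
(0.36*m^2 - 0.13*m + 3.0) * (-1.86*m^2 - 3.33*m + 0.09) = -0.6696*m^4 - 0.957*m^3 - 5.1147*m^2 - 10.0017*m + 0.27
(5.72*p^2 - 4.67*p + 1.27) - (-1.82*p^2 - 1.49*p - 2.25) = 7.54*p^2 - 3.18*p + 3.52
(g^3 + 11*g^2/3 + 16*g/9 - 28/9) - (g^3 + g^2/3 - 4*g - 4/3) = 10*g^2/3 + 52*g/9 - 16/9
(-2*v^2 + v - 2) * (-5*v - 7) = 10*v^3 + 9*v^2 + 3*v + 14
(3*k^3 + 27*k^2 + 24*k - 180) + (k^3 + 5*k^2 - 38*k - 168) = 4*k^3 + 32*k^2 - 14*k - 348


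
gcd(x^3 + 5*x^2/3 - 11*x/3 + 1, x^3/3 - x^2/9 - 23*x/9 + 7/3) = x^2 + 2*x - 3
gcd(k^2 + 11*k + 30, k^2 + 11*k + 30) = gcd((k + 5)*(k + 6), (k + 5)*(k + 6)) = k^2 + 11*k + 30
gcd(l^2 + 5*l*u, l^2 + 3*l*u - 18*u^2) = 1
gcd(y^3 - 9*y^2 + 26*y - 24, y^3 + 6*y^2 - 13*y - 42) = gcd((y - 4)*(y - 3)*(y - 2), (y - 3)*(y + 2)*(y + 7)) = y - 3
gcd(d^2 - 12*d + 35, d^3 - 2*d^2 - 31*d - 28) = d - 7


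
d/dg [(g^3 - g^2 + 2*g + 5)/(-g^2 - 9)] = (-g^4 - 25*g^2 + 28*g - 18)/(g^4 + 18*g^2 + 81)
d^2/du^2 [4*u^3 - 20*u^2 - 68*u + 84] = 24*u - 40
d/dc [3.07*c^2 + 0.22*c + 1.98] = 6.14*c + 0.22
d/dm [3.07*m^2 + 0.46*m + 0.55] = 6.14*m + 0.46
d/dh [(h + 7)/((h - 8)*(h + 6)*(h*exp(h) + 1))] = (-(h - 8)*(h + 1)*(h + 6)*(h + 7)*exp(h) + (h - 8)*(h + 6)*(h*exp(h) + 1) - (h - 8)*(h + 7)*(h*exp(h) + 1) - (h + 6)*(h + 7)*(h*exp(h) + 1))/((h - 8)^2*(h + 6)^2*(h*exp(h) + 1)^2)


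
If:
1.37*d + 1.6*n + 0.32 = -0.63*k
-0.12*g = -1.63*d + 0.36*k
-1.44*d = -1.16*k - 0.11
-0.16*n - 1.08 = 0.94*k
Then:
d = -1.01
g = -9.71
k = -1.35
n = 1.20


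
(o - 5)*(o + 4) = o^2 - o - 20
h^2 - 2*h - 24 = (h - 6)*(h + 4)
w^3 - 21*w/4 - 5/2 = (w - 5/2)*(w + 1/2)*(w + 2)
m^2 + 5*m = m*(m + 5)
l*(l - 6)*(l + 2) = l^3 - 4*l^2 - 12*l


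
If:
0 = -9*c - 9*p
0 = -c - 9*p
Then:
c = 0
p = 0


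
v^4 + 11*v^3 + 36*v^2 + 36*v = v*(v + 2)*(v + 3)*(v + 6)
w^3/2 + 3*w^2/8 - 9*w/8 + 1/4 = (w/2 + 1)*(w - 1)*(w - 1/4)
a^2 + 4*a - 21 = (a - 3)*(a + 7)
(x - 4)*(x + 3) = x^2 - x - 12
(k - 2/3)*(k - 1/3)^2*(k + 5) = k^4 + 11*k^3/3 - 55*k^2/9 + 73*k/27 - 10/27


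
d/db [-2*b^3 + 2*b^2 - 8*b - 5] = -6*b^2 + 4*b - 8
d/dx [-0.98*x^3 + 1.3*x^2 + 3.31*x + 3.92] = -2.94*x^2 + 2.6*x + 3.31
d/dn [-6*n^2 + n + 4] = 1 - 12*n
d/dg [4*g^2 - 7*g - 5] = 8*g - 7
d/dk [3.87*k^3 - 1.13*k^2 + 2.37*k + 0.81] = 11.61*k^2 - 2.26*k + 2.37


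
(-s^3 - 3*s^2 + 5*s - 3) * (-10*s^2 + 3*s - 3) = 10*s^5 + 27*s^4 - 56*s^3 + 54*s^2 - 24*s + 9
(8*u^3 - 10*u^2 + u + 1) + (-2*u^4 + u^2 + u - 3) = -2*u^4 + 8*u^3 - 9*u^2 + 2*u - 2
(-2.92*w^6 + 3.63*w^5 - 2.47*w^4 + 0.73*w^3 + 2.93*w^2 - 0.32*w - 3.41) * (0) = 0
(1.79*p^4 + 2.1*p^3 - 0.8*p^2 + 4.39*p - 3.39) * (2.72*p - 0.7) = 4.8688*p^5 + 4.459*p^4 - 3.646*p^3 + 12.5008*p^2 - 12.2938*p + 2.373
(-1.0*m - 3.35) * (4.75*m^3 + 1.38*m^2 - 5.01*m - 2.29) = -4.75*m^4 - 17.2925*m^3 + 0.387*m^2 + 19.0735*m + 7.6715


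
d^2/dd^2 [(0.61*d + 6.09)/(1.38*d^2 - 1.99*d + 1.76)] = ((0.61*d + 6.09)*(2.76*d - 1.99)*(5.52*d - 3.98) - (5.0508*d + 14.3806)*(1.38*d^2 - 1.99*d + 1.76))/(1.38*d^2 - 1.99*d + 1.76)^3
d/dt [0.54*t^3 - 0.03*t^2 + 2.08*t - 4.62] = 1.62*t^2 - 0.06*t + 2.08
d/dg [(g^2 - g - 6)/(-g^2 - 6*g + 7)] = (-7*g^2 + 2*g - 43)/(g^4 + 12*g^3 + 22*g^2 - 84*g + 49)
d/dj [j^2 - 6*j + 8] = 2*j - 6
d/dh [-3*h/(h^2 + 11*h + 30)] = 3*(h^2 - 30)/(h^4 + 22*h^3 + 181*h^2 + 660*h + 900)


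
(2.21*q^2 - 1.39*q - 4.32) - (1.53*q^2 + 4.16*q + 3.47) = 0.68*q^2 - 5.55*q - 7.79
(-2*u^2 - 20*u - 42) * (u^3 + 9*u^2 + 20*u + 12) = -2*u^5 - 38*u^4 - 262*u^3 - 802*u^2 - 1080*u - 504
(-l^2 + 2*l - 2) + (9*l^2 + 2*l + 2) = 8*l^2 + 4*l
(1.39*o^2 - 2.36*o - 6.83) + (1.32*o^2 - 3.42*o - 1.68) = 2.71*o^2 - 5.78*o - 8.51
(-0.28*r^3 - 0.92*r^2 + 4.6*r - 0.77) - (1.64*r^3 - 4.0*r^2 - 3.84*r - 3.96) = -1.92*r^3 + 3.08*r^2 + 8.44*r + 3.19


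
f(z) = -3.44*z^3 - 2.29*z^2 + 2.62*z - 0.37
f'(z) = -10.32*z^2 - 4.58*z + 2.62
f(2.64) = -72.71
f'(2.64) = -81.40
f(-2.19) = 19.04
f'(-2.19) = -36.85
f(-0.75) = -2.17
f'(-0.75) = 0.25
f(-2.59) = 37.25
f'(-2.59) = -54.75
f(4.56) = -362.22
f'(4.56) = -232.85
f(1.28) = -7.98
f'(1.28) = -20.15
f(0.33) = 0.12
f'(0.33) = -0.02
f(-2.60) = 37.80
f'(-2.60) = -55.24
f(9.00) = -2670.04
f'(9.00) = -874.52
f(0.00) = -0.37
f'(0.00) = 2.62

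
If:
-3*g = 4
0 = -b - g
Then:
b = 4/3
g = -4/3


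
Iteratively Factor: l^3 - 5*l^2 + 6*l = (l - 2)*(l^2 - 3*l) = (l - 3)*(l - 2)*(l)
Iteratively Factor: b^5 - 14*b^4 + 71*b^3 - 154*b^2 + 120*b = (b)*(b^4 - 14*b^3 + 71*b^2 - 154*b + 120) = b*(b - 2)*(b^3 - 12*b^2 + 47*b - 60) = b*(b - 5)*(b - 2)*(b^2 - 7*b + 12) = b*(b - 5)*(b - 4)*(b - 2)*(b - 3)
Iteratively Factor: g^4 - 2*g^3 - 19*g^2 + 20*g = (g)*(g^3 - 2*g^2 - 19*g + 20) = g*(g - 5)*(g^2 + 3*g - 4) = g*(g - 5)*(g + 4)*(g - 1)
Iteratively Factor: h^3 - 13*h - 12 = (h - 4)*(h^2 + 4*h + 3) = (h - 4)*(h + 1)*(h + 3)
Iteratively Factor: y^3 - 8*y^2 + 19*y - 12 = (y - 4)*(y^2 - 4*y + 3) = (y - 4)*(y - 3)*(y - 1)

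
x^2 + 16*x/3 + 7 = (x + 7/3)*(x + 3)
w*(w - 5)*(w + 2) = w^3 - 3*w^2 - 10*w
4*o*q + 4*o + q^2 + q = (4*o + q)*(q + 1)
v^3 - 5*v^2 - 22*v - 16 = (v - 8)*(v + 1)*(v + 2)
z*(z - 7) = z^2 - 7*z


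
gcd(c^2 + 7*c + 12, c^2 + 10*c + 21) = c + 3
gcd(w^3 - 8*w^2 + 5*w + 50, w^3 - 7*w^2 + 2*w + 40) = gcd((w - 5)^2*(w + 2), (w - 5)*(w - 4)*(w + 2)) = w^2 - 3*w - 10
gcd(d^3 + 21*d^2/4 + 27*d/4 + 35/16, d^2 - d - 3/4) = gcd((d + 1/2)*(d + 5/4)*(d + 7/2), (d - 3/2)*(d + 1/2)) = d + 1/2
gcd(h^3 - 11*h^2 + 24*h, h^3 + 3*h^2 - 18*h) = h^2 - 3*h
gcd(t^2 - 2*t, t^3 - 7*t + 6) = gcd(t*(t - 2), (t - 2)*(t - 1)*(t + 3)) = t - 2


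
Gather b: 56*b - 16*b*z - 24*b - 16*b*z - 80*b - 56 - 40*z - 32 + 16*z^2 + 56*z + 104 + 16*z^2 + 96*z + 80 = b*(-32*z - 48) + 32*z^2 + 112*z + 96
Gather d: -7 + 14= 7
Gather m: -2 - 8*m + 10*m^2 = 10*m^2 - 8*m - 2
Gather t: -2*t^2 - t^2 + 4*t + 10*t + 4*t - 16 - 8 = -3*t^2 + 18*t - 24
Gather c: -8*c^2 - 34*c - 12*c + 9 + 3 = -8*c^2 - 46*c + 12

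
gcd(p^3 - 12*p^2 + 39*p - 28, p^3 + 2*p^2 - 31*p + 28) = p^2 - 5*p + 4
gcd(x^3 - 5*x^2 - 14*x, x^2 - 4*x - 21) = x - 7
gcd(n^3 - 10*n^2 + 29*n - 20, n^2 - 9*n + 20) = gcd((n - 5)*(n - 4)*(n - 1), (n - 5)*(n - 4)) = n^2 - 9*n + 20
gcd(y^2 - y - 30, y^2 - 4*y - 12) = y - 6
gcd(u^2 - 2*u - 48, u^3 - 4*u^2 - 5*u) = 1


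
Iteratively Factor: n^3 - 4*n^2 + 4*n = (n - 2)*(n^2 - 2*n) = n*(n - 2)*(n - 2)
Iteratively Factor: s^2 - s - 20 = (s + 4)*(s - 5)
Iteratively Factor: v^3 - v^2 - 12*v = (v + 3)*(v^2 - 4*v) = (v - 4)*(v + 3)*(v)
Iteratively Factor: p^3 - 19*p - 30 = (p + 2)*(p^2 - 2*p - 15) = (p - 5)*(p + 2)*(p + 3)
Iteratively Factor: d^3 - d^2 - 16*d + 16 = (d - 4)*(d^2 + 3*d - 4) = (d - 4)*(d - 1)*(d + 4)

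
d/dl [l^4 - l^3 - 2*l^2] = l*(4*l^2 - 3*l - 4)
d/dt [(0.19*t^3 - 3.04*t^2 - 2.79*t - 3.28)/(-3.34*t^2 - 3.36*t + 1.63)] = (-0.6346*t^4 - 1.2768*t^3 + 1.8249*t^2 - 31.8208*t - 15.5685)/(11.1556*t^4 + 22.4448*t^3 + 0.401199999999999*t^2 - 10.9536*t + 2.6569)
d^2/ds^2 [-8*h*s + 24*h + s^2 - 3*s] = 2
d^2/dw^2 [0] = 0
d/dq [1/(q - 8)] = -1/(q - 8)^2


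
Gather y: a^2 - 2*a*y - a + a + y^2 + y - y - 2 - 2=a^2 - 2*a*y + y^2 - 4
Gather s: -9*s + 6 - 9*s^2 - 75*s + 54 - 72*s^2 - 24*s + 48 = -81*s^2 - 108*s + 108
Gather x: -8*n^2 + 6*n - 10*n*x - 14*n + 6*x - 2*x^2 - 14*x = -8*n^2 - 8*n - 2*x^2 + x*(-10*n - 8)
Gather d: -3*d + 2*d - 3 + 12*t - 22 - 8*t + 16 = -d + 4*t - 9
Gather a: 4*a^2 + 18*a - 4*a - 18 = 4*a^2 + 14*a - 18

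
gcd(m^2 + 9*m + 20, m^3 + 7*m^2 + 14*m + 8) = m + 4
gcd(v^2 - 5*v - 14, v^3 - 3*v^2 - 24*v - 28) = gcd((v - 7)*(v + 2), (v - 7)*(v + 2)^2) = v^2 - 5*v - 14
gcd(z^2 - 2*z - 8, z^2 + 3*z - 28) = z - 4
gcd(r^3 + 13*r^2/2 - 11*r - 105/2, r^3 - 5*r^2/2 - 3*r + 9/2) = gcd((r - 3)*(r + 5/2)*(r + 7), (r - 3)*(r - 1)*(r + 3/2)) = r - 3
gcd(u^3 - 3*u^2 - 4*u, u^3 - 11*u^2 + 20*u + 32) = u^2 - 3*u - 4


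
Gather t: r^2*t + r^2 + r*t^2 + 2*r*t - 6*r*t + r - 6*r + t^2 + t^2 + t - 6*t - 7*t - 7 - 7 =r^2 - 5*r + t^2*(r + 2) + t*(r^2 - 4*r - 12) - 14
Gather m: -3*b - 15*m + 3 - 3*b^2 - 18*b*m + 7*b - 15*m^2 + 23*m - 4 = -3*b^2 + 4*b - 15*m^2 + m*(8 - 18*b) - 1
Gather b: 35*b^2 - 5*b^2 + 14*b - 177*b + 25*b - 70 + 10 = 30*b^2 - 138*b - 60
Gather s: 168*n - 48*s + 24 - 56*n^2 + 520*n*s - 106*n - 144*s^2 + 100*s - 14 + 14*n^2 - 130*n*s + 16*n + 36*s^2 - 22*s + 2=-42*n^2 + 78*n - 108*s^2 + s*(390*n + 30) + 12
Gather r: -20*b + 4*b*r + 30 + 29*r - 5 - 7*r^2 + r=-20*b - 7*r^2 + r*(4*b + 30) + 25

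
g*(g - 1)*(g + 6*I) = g^3 - g^2 + 6*I*g^2 - 6*I*g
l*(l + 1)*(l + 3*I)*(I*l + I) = I*l^4 - 3*l^3 + 2*I*l^3 - 6*l^2 + I*l^2 - 3*l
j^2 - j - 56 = (j - 8)*(j + 7)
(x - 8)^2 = x^2 - 16*x + 64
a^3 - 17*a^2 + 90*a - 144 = (a - 8)*(a - 6)*(a - 3)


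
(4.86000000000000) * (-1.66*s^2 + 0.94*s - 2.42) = -8.0676*s^2 + 4.5684*s - 11.7612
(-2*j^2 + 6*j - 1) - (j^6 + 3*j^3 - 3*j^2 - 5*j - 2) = -j^6 - 3*j^3 + j^2 + 11*j + 1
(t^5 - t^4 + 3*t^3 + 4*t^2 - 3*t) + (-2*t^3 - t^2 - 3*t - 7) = t^5 - t^4 + t^3 + 3*t^2 - 6*t - 7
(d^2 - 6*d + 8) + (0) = d^2 - 6*d + 8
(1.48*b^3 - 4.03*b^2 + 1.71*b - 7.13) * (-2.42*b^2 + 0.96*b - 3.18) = -3.5816*b^5 + 11.1734*b^4 - 12.7134*b^3 + 31.7116*b^2 - 12.2826*b + 22.6734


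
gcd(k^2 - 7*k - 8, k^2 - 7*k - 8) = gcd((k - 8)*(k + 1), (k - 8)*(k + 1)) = k^2 - 7*k - 8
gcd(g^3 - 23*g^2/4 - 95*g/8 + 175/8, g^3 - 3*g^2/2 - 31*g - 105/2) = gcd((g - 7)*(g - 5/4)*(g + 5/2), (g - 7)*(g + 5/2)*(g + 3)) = g^2 - 9*g/2 - 35/2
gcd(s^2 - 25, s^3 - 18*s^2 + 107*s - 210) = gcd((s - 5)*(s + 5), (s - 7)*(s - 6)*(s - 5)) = s - 5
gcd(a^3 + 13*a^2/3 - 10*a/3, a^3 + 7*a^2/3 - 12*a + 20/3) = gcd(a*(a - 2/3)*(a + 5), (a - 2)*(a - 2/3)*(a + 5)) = a^2 + 13*a/3 - 10/3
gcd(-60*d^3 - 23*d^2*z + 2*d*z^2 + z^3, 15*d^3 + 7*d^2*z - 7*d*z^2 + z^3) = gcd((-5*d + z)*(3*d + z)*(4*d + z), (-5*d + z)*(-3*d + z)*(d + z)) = -5*d + z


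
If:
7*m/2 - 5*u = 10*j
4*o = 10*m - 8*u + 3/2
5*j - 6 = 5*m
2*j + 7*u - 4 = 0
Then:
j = -494/355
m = -184/71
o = -22839/2840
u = 344/355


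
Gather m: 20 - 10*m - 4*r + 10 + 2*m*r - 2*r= m*(2*r - 10) - 6*r + 30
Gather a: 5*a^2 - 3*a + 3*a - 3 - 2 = 5*a^2 - 5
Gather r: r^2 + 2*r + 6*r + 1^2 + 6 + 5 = r^2 + 8*r + 12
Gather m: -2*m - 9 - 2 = -2*m - 11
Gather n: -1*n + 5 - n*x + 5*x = n*(-x - 1) + 5*x + 5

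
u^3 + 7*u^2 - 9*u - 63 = (u - 3)*(u + 3)*(u + 7)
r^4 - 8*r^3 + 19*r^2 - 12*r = r*(r - 4)*(r - 3)*(r - 1)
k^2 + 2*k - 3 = (k - 1)*(k + 3)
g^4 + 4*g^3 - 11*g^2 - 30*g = g*(g - 3)*(g + 2)*(g + 5)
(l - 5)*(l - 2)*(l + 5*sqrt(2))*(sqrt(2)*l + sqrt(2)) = sqrt(2)*l^4 - 6*sqrt(2)*l^3 + 10*l^3 - 60*l^2 + 3*sqrt(2)*l^2 + 10*sqrt(2)*l + 30*l + 100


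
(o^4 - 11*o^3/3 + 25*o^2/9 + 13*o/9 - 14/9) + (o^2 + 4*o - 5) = o^4 - 11*o^3/3 + 34*o^2/9 + 49*o/9 - 59/9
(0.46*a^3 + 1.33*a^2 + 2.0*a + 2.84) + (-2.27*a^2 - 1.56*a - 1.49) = 0.46*a^3 - 0.94*a^2 + 0.44*a + 1.35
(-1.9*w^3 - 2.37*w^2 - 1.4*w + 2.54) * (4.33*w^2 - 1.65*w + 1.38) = -8.227*w^5 - 7.1271*w^4 - 4.7735*w^3 + 10.0376*w^2 - 6.123*w + 3.5052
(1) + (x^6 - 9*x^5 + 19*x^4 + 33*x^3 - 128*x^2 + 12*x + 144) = x^6 - 9*x^5 + 19*x^4 + 33*x^3 - 128*x^2 + 12*x + 145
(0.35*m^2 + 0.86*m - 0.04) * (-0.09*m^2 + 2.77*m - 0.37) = -0.0315*m^4 + 0.8921*m^3 + 2.2563*m^2 - 0.429*m + 0.0148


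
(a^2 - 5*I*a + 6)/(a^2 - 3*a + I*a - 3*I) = (a - 6*I)/(a - 3)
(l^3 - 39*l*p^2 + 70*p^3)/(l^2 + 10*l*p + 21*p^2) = (l^2 - 7*l*p + 10*p^2)/(l + 3*p)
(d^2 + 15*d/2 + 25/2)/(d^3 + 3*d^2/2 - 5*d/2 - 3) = (2*d^2 + 15*d + 25)/(2*d^3 + 3*d^2 - 5*d - 6)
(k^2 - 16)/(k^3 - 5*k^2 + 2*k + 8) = (k + 4)/(k^2 - k - 2)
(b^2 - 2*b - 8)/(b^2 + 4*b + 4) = (b - 4)/(b + 2)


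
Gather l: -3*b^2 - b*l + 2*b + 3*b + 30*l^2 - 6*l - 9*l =-3*b^2 + 5*b + 30*l^2 + l*(-b - 15)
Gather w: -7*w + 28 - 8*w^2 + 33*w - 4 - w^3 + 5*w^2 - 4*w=-w^3 - 3*w^2 + 22*w + 24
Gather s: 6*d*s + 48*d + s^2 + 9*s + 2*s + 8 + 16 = 48*d + s^2 + s*(6*d + 11) + 24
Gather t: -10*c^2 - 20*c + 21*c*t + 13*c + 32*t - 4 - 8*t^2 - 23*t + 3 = -10*c^2 - 7*c - 8*t^2 + t*(21*c + 9) - 1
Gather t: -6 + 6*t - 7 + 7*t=13*t - 13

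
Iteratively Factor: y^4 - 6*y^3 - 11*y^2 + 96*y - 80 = (y - 5)*(y^3 - y^2 - 16*y + 16) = (y - 5)*(y - 4)*(y^2 + 3*y - 4) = (y - 5)*(y - 4)*(y + 4)*(y - 1)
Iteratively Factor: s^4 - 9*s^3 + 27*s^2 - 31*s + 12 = (s - 3)*(s^3 - 6*s^2 + 9*s - 4) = (s - 3)*(s - 1)*(s^2 - 5*s + 4) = (s - 4)*(s - 3)*(s - 1)*(s - 1)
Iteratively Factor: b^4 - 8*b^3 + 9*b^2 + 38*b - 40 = (b + 2)*(b^3 - 10*b^2 + 29*b - 20) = (b - 5)*(b + 2)*(b^2 - 5*b + 4) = (b - 5)*(b - 1)*(b + 2)*(b - 4)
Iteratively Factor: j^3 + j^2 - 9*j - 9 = (j + 1)*(j^2 - 9) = (j + 1)*(j + 3)*(j - 3)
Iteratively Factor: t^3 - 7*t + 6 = (t - 1)*(t^2 + t - 6) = (t - 2)*(t - 1)*(t + 3)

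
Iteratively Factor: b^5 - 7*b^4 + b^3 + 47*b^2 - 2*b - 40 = (b - 4)*(b^4 - 3*b^3 - 11*b^2 + 3*b + 10) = (b - 4)*(b + 1)*(b^3 - 4*b^2 - 7*b + 10) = (b - 4)*(b - 1)*(b + 1)*(b^2 - 3*b - 10) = (b - 5)*(b - 4)*(b - 1)*(b + 1)*(b + 2)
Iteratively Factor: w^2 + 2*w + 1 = (w + 1)*(w + 1)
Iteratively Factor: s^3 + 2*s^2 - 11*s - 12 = (s - 3)*(s^2 + 5*s + 4) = (s - 3)*(s + 4)*(s + 1)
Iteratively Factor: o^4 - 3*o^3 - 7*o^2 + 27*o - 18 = (o - 1)*(o^3 - 2*o^2 - 9*o + 18) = (o - 3)*(o - 1)*(o^2 + o - 6) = (o - 3)*(o - 1)*(o + 3)*(o - 2)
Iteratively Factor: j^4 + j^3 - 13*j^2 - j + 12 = (j + 1)*(j^3 - 13*j + 12) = (j + 1)*(j + 4)*(j^2 - 4*j + 3) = (j - 3)*(j + 1)*(j + 4)*(j - 1)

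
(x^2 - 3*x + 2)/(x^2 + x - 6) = (x - 1)/(x + 3)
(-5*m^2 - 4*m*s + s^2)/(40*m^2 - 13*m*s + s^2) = (m + s)/(-8*m + s)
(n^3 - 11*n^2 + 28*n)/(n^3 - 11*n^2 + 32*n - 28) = n*(n - 4)/(n^2 - 4*n + 4)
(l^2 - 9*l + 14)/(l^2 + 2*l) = (l^2 - 9*l + 14)/(l*(l + 2))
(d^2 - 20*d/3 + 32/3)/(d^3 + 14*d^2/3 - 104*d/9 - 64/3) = 3*(d - 4)/(3*d^2 + 22*d + 24)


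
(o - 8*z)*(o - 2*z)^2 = o^3 - 12*o^2*z + 36*o*z^2 - 32*z^3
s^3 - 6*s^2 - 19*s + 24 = (s - 8)*(s - 1)*(s + 3)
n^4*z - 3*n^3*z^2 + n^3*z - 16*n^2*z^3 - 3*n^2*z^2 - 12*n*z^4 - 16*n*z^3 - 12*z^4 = (n - 6*z)*(n + z)*(n + 2*z)*(n*z + z)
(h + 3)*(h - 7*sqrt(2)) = h^2 - 7*sqrt(2)*h + 3*h - 21*sqrt(2)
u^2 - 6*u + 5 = (u - 5)*(u - 1)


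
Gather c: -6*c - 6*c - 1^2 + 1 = -12*c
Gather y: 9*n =9*n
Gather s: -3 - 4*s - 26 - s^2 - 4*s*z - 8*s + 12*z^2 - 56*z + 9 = -s^2 + s*(-4*z - 12) + 12*z^2 - 56*z - 20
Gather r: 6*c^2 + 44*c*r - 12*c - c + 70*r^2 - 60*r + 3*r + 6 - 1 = 6*c^2 - 13*c + 70*r^2 + r*(44*c - 57) + 5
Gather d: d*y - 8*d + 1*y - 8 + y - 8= d*(y - 8) + 2*y - 16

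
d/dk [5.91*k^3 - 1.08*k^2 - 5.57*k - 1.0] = 17.73*k^2 - 2.16*k - 5.57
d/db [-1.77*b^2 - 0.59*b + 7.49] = -3.54*b - 0.59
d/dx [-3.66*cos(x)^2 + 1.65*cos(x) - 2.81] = (7.32*cos(x) - 1.65)*sin(x)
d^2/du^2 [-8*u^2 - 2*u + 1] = -16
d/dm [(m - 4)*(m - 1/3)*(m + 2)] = 3*m^2 - 14*m/3 - 22/3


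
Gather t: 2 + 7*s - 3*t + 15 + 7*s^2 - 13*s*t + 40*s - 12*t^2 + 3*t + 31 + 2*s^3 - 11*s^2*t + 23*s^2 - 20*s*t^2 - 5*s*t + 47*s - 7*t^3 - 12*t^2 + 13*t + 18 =2*s^3 + 30*s^2 + 94*s - 7*t^3 + t^2*(-20*s - 24) + t*(-11*s^2 - 18*s + 13) + 66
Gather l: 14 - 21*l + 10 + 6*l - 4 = 20 - 15*l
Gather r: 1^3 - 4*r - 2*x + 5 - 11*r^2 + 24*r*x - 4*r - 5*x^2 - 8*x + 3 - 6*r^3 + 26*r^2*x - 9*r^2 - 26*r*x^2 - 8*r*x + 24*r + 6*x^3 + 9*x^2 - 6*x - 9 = -6*r^3 + r^2*(26*x - 20) + r*(-26*x^2 + 16*x + 16) + 6*x^3 + 4*x^2 - 16*x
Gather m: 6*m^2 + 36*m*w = 6*m^2 + 36*m*w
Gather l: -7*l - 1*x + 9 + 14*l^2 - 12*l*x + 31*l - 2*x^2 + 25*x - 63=14*l^2 + l*(24 - 12*x) - 2*x^2 + 24*x - 54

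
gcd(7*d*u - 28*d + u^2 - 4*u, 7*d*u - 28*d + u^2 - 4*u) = 7*d*u - 28*d + u^2 - 4*u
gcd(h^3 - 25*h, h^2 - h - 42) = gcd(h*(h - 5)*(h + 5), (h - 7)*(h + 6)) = 1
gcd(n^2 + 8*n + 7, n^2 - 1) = n + 1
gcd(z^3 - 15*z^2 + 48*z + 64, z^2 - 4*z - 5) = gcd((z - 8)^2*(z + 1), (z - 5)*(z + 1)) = z + 1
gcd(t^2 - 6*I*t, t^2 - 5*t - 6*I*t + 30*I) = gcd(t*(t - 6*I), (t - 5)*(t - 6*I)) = t - 6*I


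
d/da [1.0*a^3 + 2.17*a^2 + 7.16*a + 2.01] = 3.0*a^2 + 4.34*a + 7.16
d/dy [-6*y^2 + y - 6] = 1 - 12*y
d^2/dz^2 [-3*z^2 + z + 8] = -6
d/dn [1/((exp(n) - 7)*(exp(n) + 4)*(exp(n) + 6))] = (-(exp(n) - 7)*(exp(n) + 4) - (exp(n) - 7)*(exp(n) + 6) - (exp(n) + 4)*(exp(n) + 6))*exp(n)/((exp(n) - 7)^2*(exp(n) + 4)^2*(exp(n) + 6)^2)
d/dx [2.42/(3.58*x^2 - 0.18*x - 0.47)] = (0.4356 - 17.3272*x)/(-3.58*x^2 + 0.18*x + 0.47)^2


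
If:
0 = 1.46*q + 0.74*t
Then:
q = -0.506849315068493*t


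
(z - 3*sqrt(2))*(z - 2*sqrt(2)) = z^2 - 5*sqrt(2)*z + 12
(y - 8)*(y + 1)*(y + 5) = y^3 - 2*y^2 - 43*y - 40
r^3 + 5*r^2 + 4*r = r*(r + 1)*(r + 4)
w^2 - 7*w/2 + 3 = (w - 2)*(w - 3/2)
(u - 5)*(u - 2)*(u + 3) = u^3 - 4*u^2 - 11*u + 30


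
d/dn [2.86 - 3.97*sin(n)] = -3.97*cos(n)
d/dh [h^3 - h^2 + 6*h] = 3*h^2 - 2*h + 6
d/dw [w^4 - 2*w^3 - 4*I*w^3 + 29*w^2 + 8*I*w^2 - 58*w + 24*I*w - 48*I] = 4*w^3 + w^2*(-6 - 12*I) + w*(58 + 16*I) - 58 + 24*I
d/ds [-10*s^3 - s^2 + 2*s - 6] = -30*s^2 - 2*s + 2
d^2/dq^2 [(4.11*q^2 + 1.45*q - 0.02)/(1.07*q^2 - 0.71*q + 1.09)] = (9.564944*q^3 - 28.898346*q^2 - 10.055646*q + 12.03698)/(1.225043*q^6 - 2.438637*q^5 + 5.361984*q^4 - 5.326349*q^3 + 5.462208*q^2 - 2.530653*q + 1.295029)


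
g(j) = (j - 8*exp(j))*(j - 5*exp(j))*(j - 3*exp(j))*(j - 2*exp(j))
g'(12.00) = 673562303151043969714107.41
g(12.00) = 168387280045299051255557.30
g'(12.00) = 673562303151043969714107.41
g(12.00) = 168387280045299051255557.30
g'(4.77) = 178719559430.22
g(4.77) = 44264015815.02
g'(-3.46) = -160.62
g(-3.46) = 168.10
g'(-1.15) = 15.08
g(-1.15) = 37.70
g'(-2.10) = -35.18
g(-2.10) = 48.33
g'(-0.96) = 32.23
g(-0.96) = 42.08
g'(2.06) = 2757035.83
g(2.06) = 660670.10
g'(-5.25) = -572.82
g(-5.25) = 773.44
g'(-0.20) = 344.84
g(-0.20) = 141.45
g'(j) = (1 - 8*exp(j))*(j - 5*exp(j))*(j - 3*exp(j))*(j - 2*exp(j)) + (1 - 5*exp(j))*(j - 8*exp(j))*(j - 3*exp(j))*(j - 2*exp(j)) + (1 - 3*exp(j))*(j - 8*exp(j))*(j - 5*exp(j))*(j - 2*exp(j)) + (1 - 2*exp(j))*(j - 8*exp(j))*(j - 5*exp(j))*(j - 3*exp(j)) = -18*j^3*exp(j) + 4*j^3 + 222*j^2*exp(2*j) - 54*j^2*exp(j) - 834*j*exp(3*j) + 222*j*exp(2*j) + 960*exp(4*j) - 278*exp(3*j)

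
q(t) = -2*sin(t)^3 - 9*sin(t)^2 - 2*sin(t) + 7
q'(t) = -6*sin(t)^2*cos(t) - 18*sin(t)*cos(t) - 2*cos(t)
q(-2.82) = 6.80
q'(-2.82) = -2.93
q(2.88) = 5.85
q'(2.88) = 6.82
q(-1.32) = 2.31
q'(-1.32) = 2.43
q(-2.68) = 6.28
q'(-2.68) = -4.32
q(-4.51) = -5.48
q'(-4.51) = 5.10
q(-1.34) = 2.26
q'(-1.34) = 2.25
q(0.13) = 6.59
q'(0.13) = -4.40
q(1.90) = -4.65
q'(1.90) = 7.89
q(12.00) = 5.79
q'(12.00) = 5.00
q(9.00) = 4.51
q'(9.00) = 9.51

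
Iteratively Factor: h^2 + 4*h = (h)*(h + 4)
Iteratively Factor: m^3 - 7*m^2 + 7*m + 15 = (m - 5)*(m^2 - 2*m - 3) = (m - 5)*(m - 3)*(m + 1)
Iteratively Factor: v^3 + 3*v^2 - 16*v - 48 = (v - 4)*(v^2 + 7*v + 12) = (v - 4)*(v + 3)*(v + 4)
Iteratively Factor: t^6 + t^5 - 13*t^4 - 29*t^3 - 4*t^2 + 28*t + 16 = (t - 1)*(t^5 + 2*t^4 - 11*t^3 - 40*t^2 - 44*t - 16) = (t - 1)*(t + 1)*(t^4 + t^3 - 12*t^2 - 28*t - 16) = (t - 4)*(t - 1)*(t + 1)*(t^3 + 5*t^2 + 8*t + 4) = (t - 4)*(t - 1)*(t + 1)*(t + 2)*(t^2 + 3*t + 2) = (t - 4)*(t - 1)*(t + 1)^2*(t + 2)*(t + 2)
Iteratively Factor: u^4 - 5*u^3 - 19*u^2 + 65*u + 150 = (u + 2)*(u^3 - 7*u^2 - 5*u + 75) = (u - 5)*(u + 2)*(u^2 - 2*u - 15) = (u - 5)*(u + 2)*(u + 3)*(u - 5)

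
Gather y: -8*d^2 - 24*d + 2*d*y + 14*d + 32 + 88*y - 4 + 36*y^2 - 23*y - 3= -8*d^2 - 10*d + 36*y^2 + y*(2*d + 65) + 25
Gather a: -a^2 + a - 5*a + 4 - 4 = -a^2 - 4*a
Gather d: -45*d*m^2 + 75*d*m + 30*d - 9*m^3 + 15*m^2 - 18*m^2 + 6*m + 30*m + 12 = d*(-45*m^2 + 75*m + 30) - 9*m^3 - 3*m^2 + 36*m + 12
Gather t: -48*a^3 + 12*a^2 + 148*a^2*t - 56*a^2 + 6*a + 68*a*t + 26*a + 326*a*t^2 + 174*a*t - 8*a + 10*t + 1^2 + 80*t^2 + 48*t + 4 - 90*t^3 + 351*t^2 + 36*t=-48*a^3 - 44*a^2 + 24*a - 90*t^3 + t^2*(326*a + 431) + t*(148*a^2 + 242*a + 94) + 5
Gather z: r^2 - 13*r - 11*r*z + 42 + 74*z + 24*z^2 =r^2 - 13*r + 24*z^2 + z*(74 - 11*r) + 42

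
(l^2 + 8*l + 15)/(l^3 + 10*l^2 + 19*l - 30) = (l + 3)/(l^2 + 5*l - 6)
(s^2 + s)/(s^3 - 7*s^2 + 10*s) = (s + 1)/(s^2 - 7*s + 10)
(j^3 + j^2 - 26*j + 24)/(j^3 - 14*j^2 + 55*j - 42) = (j^2 + 2*j - 24)/(j^2 - 13*j + 42)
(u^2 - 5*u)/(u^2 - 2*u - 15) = u/(u + 3)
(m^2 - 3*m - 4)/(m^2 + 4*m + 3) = (m - 4)/(m + 3)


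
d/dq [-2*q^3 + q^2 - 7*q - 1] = -6*q^2 + 2*q - 7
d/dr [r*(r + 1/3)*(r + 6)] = 3*r^2 + 38*r/3 + 2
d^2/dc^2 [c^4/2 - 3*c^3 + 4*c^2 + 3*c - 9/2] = 6*c^2 - 18*c + 8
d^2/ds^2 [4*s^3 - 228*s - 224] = 24*s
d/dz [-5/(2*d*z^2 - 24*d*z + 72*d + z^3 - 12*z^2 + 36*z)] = 5*(4*d*z - 24*d + 3*z^2 - 24*z + 36)/(2*d*z^2 - 24*d*z + 72*d + z^3 - 12*z^2 + 36*z)^2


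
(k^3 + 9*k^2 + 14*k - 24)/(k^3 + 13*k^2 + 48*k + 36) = (k^2 + 3*k - 4)/(k^2 + 7*k + 6)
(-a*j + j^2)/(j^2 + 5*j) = (-a + j)/(j + 5)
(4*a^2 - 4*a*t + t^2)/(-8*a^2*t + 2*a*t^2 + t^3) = (-2*a + t)/(t*(4*a + t))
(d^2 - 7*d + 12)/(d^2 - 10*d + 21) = (d - 4)/(d - 7)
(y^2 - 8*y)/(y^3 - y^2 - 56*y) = 1/(y + 7)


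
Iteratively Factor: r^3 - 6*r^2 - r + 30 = (r - 5)*(r^2 - r - 6) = (r - 5)*(r + 2)*(r - 3)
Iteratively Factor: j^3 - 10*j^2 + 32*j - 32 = (j - 4)*(j^2 - 6*j + 8) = (j - 4)^2*(j - 2)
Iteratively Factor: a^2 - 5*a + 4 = (a - 4)*(a - 1)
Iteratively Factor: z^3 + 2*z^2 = (z)*(z^2 + 2*z) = z*(z + 2)*(z)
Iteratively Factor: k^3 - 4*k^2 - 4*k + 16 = (k - 2)*(k^2 - 2*k - 8) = (k - 4)*(k - 2)*(k + 2)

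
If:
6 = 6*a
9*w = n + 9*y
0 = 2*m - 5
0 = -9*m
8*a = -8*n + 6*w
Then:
No Solution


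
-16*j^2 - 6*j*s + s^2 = (-8*j + s)*(2*j + s)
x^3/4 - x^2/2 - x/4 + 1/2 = (x/4 + 1/4)*(x - 2)*(x - 1)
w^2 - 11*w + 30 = (w - 6)*(w - 5)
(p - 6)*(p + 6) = p^2 - 36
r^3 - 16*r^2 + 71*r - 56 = (r - 8)*(r - 7)*(r - 1)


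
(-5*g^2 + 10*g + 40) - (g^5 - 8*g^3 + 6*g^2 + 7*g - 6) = -g^5 + 8*g^3 - 11*g^2 + 3*g + 46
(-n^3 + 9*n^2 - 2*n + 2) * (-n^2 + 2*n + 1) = n^5 - 11*n^4 + 19*n^3 + 3*n^2 + 2*n + 2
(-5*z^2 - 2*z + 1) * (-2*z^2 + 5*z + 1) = 10*z^4 - 21*z^3 - 17*z^2 + 3*z + 1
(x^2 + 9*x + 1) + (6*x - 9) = x^2 + 15*x - 8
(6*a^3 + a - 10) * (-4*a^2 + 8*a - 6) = -24*a^5 + 48*a^4 - 40*a^3 + 48*a^2 - 86*a + 60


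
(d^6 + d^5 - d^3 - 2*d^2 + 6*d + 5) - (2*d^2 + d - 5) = d^6 + d^5 - d^3 - 4*d^2 + 5*d + 10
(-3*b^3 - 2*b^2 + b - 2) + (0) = -3*b^3 - 2*b^2 + b - 2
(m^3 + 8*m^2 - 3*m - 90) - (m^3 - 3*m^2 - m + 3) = 11*m^2 - 2*m - 93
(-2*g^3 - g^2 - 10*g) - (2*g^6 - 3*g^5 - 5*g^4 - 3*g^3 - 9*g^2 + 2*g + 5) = -2*g^6 + 3*g^5 + 5*g^4 + g^3 + 8*g^2 - 12*g - 5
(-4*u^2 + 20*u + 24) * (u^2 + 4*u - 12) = -4*u^4 + 4*u^3 + 152*u^2 - 144*u - 288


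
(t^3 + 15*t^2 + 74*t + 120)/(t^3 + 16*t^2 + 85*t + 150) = (t + 4)/(t + 5)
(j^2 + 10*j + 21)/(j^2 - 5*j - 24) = (j + 7)/(j - 8)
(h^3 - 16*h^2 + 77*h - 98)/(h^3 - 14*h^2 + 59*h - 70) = (h - 7)/(h - 5)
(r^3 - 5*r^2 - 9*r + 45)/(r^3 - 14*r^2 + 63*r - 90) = (r + 3)/(r - 6)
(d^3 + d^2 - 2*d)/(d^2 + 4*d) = (d^2 + d - 2)/(d + 4)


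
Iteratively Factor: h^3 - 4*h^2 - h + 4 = (h + 1)*(h^2 - 5*h + 4) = (h - 4)*(h + 1)*(h - 1)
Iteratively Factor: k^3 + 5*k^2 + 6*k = (k + 2)*(k^2 + 3*k) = (k + 2)*(k + 3)*(k)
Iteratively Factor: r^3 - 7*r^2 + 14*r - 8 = (r - 4)*(r^2 - 3*r + 2) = (r - 4)*(r - 1)*(r - 2)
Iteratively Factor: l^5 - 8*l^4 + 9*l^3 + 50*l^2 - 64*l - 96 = (l - 3)*(l^4 - 5*l^3 - 6*l^2 + 32*l + 32) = (l - 3)*(l + 2)*(l^3 - 7*l^2 + 8*l + 16) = (l - 4)*(l - 3)*(l + 2)*(l^2 - 3*l - 4) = (l - 4)^2*(l - 3)*(l + 2)*(l + 1)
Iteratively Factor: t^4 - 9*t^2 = (t - 3)*(t^3 + 3*t^2) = t*(t - 3)*(t^2 + 3*t) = t^2*(t - 3)*(t + 3)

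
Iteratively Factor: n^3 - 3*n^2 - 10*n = (n + 2)*(n^2 - 5*n) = (n - 5)*(n + 2)*(n)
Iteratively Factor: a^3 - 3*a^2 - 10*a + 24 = (a + 3)*(a^2 - 6*a + 8) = (a - 4)*(a + 3)*(a - 2)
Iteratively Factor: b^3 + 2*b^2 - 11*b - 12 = (b + 1)*(b^2 + b - 12) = (b - 3)*(b + 1)*(b + 4)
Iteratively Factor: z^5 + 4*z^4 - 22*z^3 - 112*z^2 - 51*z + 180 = (z - 1)*(z^4 + 5*z^3 - 17*z^2 - 129*z - 180) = (z - 1)*(z + 4)*(z^3 + z^2 - 21*z - 45) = (z - 1)*(z + 3)*(z + 4)*(z^2 - 2*z - 15) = (z - 5)*(z - 1)*(z + 3)*(z + 4)*(z + 3)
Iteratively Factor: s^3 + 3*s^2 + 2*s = (s + 1)*(s^2 + 2*s) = (s + 1)*(s + 2)*(s)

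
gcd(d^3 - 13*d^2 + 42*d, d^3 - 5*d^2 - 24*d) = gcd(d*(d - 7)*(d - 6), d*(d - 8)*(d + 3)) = d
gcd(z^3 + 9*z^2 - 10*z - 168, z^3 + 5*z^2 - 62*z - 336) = z^2 + 13*z + 42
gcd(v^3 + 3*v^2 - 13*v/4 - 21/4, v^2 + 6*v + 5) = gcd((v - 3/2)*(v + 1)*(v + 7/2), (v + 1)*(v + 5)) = v + 1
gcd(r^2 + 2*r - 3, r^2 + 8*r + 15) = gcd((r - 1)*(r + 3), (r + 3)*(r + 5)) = r + 3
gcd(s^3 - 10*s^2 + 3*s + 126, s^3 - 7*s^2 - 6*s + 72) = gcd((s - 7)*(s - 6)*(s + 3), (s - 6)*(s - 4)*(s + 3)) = s^2 - 3*s - 18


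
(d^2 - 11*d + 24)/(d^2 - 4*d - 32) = (d - 3)/(d + 4)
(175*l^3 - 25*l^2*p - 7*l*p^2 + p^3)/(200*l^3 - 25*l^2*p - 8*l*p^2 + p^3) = (-7*l + p)/(-8*l + p)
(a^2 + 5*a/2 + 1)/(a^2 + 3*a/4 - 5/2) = 2*(2*a + 1)/(4*a - 5)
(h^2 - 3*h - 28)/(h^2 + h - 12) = (h - 7)/(h - 3)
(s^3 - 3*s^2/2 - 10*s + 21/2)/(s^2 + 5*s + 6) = (2*s^2 - 9*s + 7)/(2*(s + 2))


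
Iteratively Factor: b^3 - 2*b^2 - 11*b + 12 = (b - 4)*(b^2 + 2*b - 3) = (b - 4)*(b - 1)*(b + 3)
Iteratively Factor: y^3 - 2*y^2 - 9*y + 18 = (y - 2)*(y^2 - 9) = (y - 3)*(y - 2)*(y + 3)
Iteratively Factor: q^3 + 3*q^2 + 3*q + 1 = (q + 1)*(q^2 + 2*q + 1) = (q + 1)^2*(q + 1)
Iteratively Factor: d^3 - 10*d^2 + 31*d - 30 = (d - 2)*(d^2 - 8*d + 15) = (d - 3)*(d - 2)*(d - 5)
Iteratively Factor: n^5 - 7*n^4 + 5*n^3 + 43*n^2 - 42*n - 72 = (n - 3)*(n^4 - 4*n^3 - 7*n^2 + 22*n + 24) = (n - 3)*(n + 1)*(n^3 - 5*n^2 - 2*n + 24) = (n - 3)^2*(n + 1)*(n^2 - 2*n - 8) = (n - 4)*(n - 3)^2*(n + 1)*(n + 2)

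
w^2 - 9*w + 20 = (w - 5)*(w - 4)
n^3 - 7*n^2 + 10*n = n*(n - 5)*(n - 2)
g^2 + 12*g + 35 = (g + 5)*(g + 7)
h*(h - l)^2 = h^3 - 2*h^2*l + h*l^2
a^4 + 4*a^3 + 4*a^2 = a^2*(a + 2)^2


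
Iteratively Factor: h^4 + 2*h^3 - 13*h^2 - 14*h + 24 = (h - 3)*(h^3 + 5*h^2 + 2*h - 8) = (h - 3)*(h - 1)*(h^2 + 6*h + 8) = (h - 3)*(h - 1)*(h + 4)*(h + 2)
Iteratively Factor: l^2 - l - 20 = (l - 5)*(l + 4)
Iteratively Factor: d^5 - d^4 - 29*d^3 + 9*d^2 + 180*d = (d)*(d^4 - d^3 - 29*d^2 + 9*d + 180) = d*(d - 5)*(d^3 + 4*d^2 - 9*d - 36) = d*(d - 5)*(d + 4)*(d^2 - 9) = d*(d - 5)*(d + 3)*(d + 4)*(d - 3)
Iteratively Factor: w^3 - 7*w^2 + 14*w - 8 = (w - 4)*(w^2 - 3*w + 2) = (w - 4)*(w - 2)*(w - 1)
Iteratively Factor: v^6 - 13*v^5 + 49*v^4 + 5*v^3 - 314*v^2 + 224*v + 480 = (v - 4)*(v^5 - 9*v^4 + 13*v^3 + 57*v^2 - 86*v - 120) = (v - 4)*(v + 2)*(v^4 - 11*v^3 + 35*v^2 - 13*v - 60) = (v - 5)*(v - 4)*(v + 2)*(v^3 - 6*v^2 + 5*v + 12) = (v - 5)*(v - 4)*(v - 3)*(v + 2)*(v^2 - 3*v - 4) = (v - 5)*(v - 4)*(v - 3)*(v + 1)*(v + 2)*(v - 4)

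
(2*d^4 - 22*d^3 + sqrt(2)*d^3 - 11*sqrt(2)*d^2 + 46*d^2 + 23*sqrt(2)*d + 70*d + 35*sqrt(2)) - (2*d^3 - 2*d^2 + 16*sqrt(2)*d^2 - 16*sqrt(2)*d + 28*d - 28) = 2*d^4 - 24*d^3 + sqrt(2)*d^3 - 27*sqrt(2)*d^2 + 48*d^2 + 42*d + 39*sqrt(2)*d + 28 + 35*sqrt(2)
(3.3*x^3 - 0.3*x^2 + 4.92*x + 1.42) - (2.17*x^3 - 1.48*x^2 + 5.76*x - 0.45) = 1.13*x^3 + 1.18*x^2 - 0.84*x + 1.87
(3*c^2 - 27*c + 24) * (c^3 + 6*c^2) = 3*c^5 - 9*c^4 - 138*c^3 + 144*c^2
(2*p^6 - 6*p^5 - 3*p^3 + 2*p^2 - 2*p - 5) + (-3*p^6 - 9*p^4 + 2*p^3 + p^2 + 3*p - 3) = -p^6 - 6*p^5 - 9*p^4 - p^3 + 3*p^2 + p - 8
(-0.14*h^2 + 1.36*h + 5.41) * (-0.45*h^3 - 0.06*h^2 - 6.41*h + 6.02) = 0.063*h^5 - 0.6036*h^4 - 1.6187*h^3 - 9.885*h^2 - 26.4909*h + 32.5682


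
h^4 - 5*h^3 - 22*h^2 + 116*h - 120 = (h - 6)*(h - 2)^2*(h + 5)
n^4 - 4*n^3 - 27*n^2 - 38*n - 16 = (n - 8)*(n + 1)^2*(n + 2)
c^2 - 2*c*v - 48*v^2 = (c - 8*v)*(c + 6*v)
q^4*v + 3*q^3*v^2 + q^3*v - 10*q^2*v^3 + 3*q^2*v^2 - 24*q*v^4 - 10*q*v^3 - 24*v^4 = (q - 3*v)*(q + 2*v)*(q + 4*v)*(q*v + v)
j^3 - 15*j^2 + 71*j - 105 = (j - 7)*(j - 5)*(j - 3)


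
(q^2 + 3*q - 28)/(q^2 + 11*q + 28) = (q - 4)/(q + 4)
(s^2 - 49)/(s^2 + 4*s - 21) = (s - 7)/(s - 3)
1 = 1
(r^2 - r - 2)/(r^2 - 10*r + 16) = (r + 1)/(r - 8)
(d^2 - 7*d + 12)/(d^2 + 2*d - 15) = (d - 4)/(d + 5)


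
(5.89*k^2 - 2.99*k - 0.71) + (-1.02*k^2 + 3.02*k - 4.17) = 4.87*k^2 + 0.0299999999999998*k - 4.88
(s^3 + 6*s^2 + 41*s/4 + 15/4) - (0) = s^3 + 6*s^2 + 41*s/4 + 15/4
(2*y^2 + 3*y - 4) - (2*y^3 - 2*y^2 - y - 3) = -2*y^3 + 4*y^2 + 4*y - 1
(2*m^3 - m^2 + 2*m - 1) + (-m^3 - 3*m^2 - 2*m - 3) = m^3 - 4*m^2 - 4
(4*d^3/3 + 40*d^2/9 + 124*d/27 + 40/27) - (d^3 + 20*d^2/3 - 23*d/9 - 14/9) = d^3/3 - 20*d^2/9 + 193*d/27 + 82/27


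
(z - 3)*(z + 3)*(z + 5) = z^3 + 5*z^2 - 9*z - 45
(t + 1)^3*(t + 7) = t^4 + 10*t^3 + 24*t^2 + 22*t + 7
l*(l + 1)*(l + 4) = l^3 + 5*l^2 + 4*l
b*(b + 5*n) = b^2 + 5*b*n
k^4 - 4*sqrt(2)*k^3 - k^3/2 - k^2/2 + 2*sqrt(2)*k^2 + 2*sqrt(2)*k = k*(k - 1)*(k + 1/2)*(k - 4*sqrt(2))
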